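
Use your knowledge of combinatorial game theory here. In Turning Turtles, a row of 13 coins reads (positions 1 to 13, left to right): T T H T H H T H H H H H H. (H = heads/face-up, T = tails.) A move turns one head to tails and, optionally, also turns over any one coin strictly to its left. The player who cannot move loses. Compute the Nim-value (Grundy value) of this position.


Coins: T T H T H H T H H H H H H
Key fact: a single head at position k behaves exactly like a Nim heap of size k (turning it to T and optionally flipping a coin at j < k corresponds to moving the heap from k to j, or to 0), and heads combine as a disjunctive sum (two heads at the same place would cancel, matching j XOR j = 0). So the Nim-value is the XOR of the 1-indexed positions of the heads.
Face-up positions (1-indexed): [3, 5, 6, 8, 9, 10, 11, 12, 13]
XOR 0 with 3: 0 XOR 3 = 3
XOR 3 with 5: 3 XOR 5 = 6
XOR 6 with 6: 6 XOR 6 = 0
XOR 0 with 8: 0 XOR 8 = 8
XOR 8 with 9: 8 XOR 9 = 1
XOR 1 with 10: 1 XOR 10 = 11
XOR 11 with 11: 11 XOR 11 = 0
XOR 0 with 12: 0 XOR 12 = 12
XOR 12 with 13: 12 XOR 13 = 1
Nim-value = 1

1


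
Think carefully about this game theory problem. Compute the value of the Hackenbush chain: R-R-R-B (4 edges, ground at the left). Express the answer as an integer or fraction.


Edges (from ground): R-R-R-B
By Berlekamp's sign-expansion rule, a Blue-Red Hackenbush stalk has the value of the surreal number whose sign sequence is the edge sequence with B -> + and R -> -.
Sign sequence: ---+
Trace the sign expansion in the surreal number tree, starting from 0:
Edge 1: R (sign -) -> bounds (-inf, 0), value = -1
Edge 2: R (sign -) -> bounds (-inf, -1), value = -2
Edge 3: R (sign -) -> bounds (-inf, -2), value = -3
Edge 4: B (sign +) -> bounds (-3, -2), value = -5/2
Game value = -5/2

-5/2


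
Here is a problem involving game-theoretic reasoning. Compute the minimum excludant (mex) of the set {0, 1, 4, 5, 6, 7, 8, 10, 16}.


Set = {0, 1, 4, 5, 6, 7, 8, 10, 16}
0 is in the set.
1 is in the set.
2 is NOT in the set. This is the mex.
mex = 2

2


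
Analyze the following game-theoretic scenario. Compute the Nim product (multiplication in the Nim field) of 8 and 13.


Nim multiplication is bilinear over XOR: (u XOR v) * w = (u*w) XOR (v*w).
So we split each operand into its bit components and XOR the pairwise Nim products.
8 = 8 (as XOR of powers of 2).
13 = 1 + 4 + 8 (as XOR of powers of 2).
Using the standard Nim-product table on single bits:
  2*2 = 3,   2*4 = 8,   2*8 = 12,
  4*4 = 6,   4*8 = 11,  8*8 = 13,
and  1*x = x (identity), k*l = l*k (commutative).
Pairwise Nim products:
  8 * 1 = 8
  8 * 4 = 11
  8 * 8 = 13
XOR them: 8 XOR 11 XOR 13 = 14.
Result: 8 * 13 = 14 (in Nim).

14


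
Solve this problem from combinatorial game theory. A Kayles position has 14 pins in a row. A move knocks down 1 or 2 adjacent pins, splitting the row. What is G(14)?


Kayles: a move removes 1 or 2 adjacent pins from a contiguous row.
Removing pins from a row of k leaves two independent rows (a, b) with a + b = k - 1 (one pin) or a + b = k - 2 (two pins); an end removal gives a = 0.
By Sprague-Grundy, G(k) = mex{ G(a) XOR G(b) } over all these splits. G(0) = 0.
G(1): splits (0,0):0^0=0 -> mex({0}) = 1
G(2): splits (0,1):0^1=1 (0,0):0^0=0 -> mex({0, 1}) = 2
G(3): splits (0,2):0^2=2 (1,1):1^1=0 (0,1):0^1=1 -> mex({0, 1, 2}) = 3
G(4): splits (0,3):0^3=3 (1,2):1^2=3 (0,2):0^2=2 (1,1):1^1=0 -> mex({0, 2, 3}) = 1
G(5): splits (0,4):0^1=1 (1,3):1^3=2 (2,2):2^2=0 (0,3):0^3=3 (1,2):1^2=3 -> mex({0, 1, 2, 3}) = 4
G(6) = mex({0, 1, 2, 4}) = 3
G(7) = mex({0, 1, 3, 4, 5}) = 2
G(8) = mex({0, 2, 3, 5, 6}) = 1
G(9) = mex({0, 1, 2, 3, 6, 7}) = 4
G(10) = mex({0, 1, 3, 4, 5, 7}) = 2
G(11) = mex({0, 1, 2, 3, 4, 5}) = 6
G(12) = mex({0, 1, 2, 3, 5, 6, 7}) = 4
G(13) = mex({0, 2, 3, 4, 6, 7}) = 1
G(14) = mex({0, 1, 4, 5, 6, 7}) = 2
Therefore G(14) = 2.

2


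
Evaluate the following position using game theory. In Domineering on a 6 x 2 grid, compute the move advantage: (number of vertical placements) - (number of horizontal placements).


Board is 6 x 2 (rows x cols).
Left (vertical) placements: (rows-1) * cols = 5 * 2 = 10
Right (horizontal) placements: rows * (cols-1) = 6 * 1 = 6
Advantage = Left - Right = 10 - 6 = 4

4


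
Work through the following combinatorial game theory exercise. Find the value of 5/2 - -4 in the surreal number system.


x = 5/2, y = -4
Converting to common denominator: 2
x = 5/2, y = -8/2
x - y = 5/2 - -4 = 13/2

13/2


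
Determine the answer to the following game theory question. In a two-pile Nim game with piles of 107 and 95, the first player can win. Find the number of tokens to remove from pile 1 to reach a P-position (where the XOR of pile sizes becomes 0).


Piles: 107 and 95
Current XOR: 107 XOR 95 = 52 (non-zero, so this is an N-position).
To make the XOR zero, we need to find a move that balances the piles.
For pile 1 (size 107): target = 107 XOR 52 = 95
We reduce pile 1 from 107 to 95.
Tokens removed: 107 - 95 = 12
Verification: 95 XOR 95 = 0

12


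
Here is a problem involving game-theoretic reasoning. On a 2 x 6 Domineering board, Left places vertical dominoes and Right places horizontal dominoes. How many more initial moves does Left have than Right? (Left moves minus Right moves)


Board is 2 x 6 (rows x cols).
Left (vertical) placements: (rows-1) * cols = 1 * 6 = 6
Right (horizontal) placements: rows * (cols-1) = 2 * 5 = 10
Advantage = Left - Right = 6 - 10 = -4

-4


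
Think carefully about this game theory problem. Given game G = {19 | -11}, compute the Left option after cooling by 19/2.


Original game: {19 | -11} (a switch {a | b} with a > b).
Cooling by t (for t below the temperature (a - b)/2 = 15) taxes each move by t: {a | b} cooled by t is {a - t | b + t}.
Cooling amount: t = 19/2
Cooled Left option: 19 - 19/2 = 19/2
Cooled Right option: -11 + 19/2 = -3/2
Cooled game: {19/2 | -3/2}
Left option = 19/2

19/2


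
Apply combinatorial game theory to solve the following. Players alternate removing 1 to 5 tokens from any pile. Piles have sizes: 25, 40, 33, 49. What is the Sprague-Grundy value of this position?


Subtraction set: {1, 2, 3, 4, 5}
For this subtraction set, G(n) = n mod 6 (period = max + 1 = 6).
Pile 1 (size 25): G(25) = 25 mod 6 = 1
Pile 2 (size 40): G(40) = 40 mod 6 = 4
Pile 3 (size 33): G(33) = 33 mod 6 = 3
Pile 4 (size 49): G(49) = 49 mod 6 = 1
Total Grundy value = XOR of all: 1 XOR 4 XOR 3 XOR 1 = 7

7


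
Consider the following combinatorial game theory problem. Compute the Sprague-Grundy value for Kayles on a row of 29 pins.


Kayles: a move removes 1 or 2 adjacent pins from a contiguous row.
Removing pins from a row of k leaves two independent rows (a, b) with a + b = k - 1 (one pin) or a + b = k - 2 (two pins); an end removal gives a = 0.
By Sprague-Grundy, G(k) = mex{ G(a) XOR G(b) } over all these splits. G(0) = 0.
G(1): splits (0,0):0^0=0 -> mex({0}) = 1
G(2): splits (0,1):0^1=1 (0,0):0^0=0 -> mex({0, 1}) = 2
G(3): splits (0,2):0^2=2 (1,1):1^1=0 (0,1):0^1=1 -> mex({0, 1, 2}) = 3
G(4): splits (0,3):0^3=3 (1,2):1^2=3 (0,2):0^2=2 (1,1):1^1=0 -> mex({0, 2, 3}) = 1
G(5): splits (0,4):0^1=1 (1,3):1^3=2 (2,2):2^2=0 (0,3):0^3=3 (1,2):1^2=3 -> mex({0, 1, 2, 3}) = 4
G(6) = mex({0, 1, 2, 4}) = 3
G(7) = mex({0, 1, 3, 4, 5}) = 2
G(8) = mex({0, 2, 3, 5, 6}) = 1
G(9) = mex({0, 1, 2, 3, 6, 7}) = 4
G(10) = mex({0, 1, 3, 4, 5, 7}) = 2
G(11) = mex({0, 1, 2, 3, 4, 5}) = 6
G(12) = mex({0, 1, 2, 3, 5, 6, 7}) = 4
G(13) = mex({0, 2, 3, 4, 6, 7}) = 1
G(14) = mex({0, 1, 4, 5, 6, 7}) = 2
G(15) = mex({0, 1, 2, 3, 4, 5, 6}) = 7
G(16) = mex({0, 2, 3, 5, 6, 7}) = 1
G(17) = mex({0, 1, 2, 3, 5, 6, 7}) = 4
G(18) = mex({0, 1, 2, 4, 5, 6}) = 3
G(19) = mex({0, 1, 3, 4, 5, 7}) = 2
G(20) = mex({0, 2, 3, 4, 5, 6, 7}) = 1
G(21) = mex({0, 1, 2, 3, 5, 6, 7}) = 4
G(22) = mex({0, 1, 2, 3, 4, 5, 7}) = 6
G(23) = mex({0, 1, 2, 3, 4, 5, 6}) = 7
G(24) = mex({0, 1, 2, 3, 5, 6, 7}) = 4
G(25) = mex({0, 2, 3, 4, 6, 7}) = 1
G(26) = mex({0, 1, 3, 4, 5, 6, 7}) = 2
G(27) = mex({0, 1, 2, 3, 4, 5, 6, 7}) = 8
G(28) = mex({0, 1, 2, 3, 4, 6, 7, 8}) = 5
G(29) = mex({0, 1, 2, 3, 5, 6, 7, 8, 9}) = 4
Therefore G(29) = 4.

4


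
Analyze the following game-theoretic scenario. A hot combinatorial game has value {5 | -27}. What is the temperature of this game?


The game is {5 | -27}, a switch {a | b} with numbers a > b.
Cooling {a | b} by t gives {a - t | b + t}, which stops being hot when a - t = b + t, i.e. at t = (a - b)/2. So the temperature of a switch is (a - b)/2.
Temperature = (Left option - Right option) / 2
= (5 - (-27)) / 2
= 32 / 2
= 16

16


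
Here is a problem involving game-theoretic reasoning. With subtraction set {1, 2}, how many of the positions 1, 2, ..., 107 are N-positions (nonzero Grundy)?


Subtraction set S = {1, 2}, so G(n) = n mod 3.
G(n) = 0 when n is a multiple of 3.
Multiples of 3 in [1, 107]: 35
N-positions (nonzero Grundy) = 107 - 35 = 72

72


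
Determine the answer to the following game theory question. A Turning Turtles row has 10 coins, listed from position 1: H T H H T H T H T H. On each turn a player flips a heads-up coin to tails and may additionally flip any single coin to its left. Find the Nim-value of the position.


Coins: H T H H T H T H T H
Key fact: a single head at position k behaves exactly like a Nim heap of size k (turning it to T and optionally flipping a coin at j < k corresponds to moving the heap from k to j, or to 0), and heads combine as a disjunctive sum (two heads at the same place would cancel, matching j XOR j = 0). So the Nim-value is the XOR of the 1-indexed positions of the heads.
Face-up positions (1-indexed): [1, 3, 4, 6, 8, 10]
XOR 0 with 1: 0 XOR 1 = 1
XOR 1 with 3: 1 XOR 3 = 2
XOR 2 with 4: 2 XOR 4 = 6
XOR 6 with 6: 6 XOR 6 = 0
XOR 0 with 8: 0 XOR 8 = 8
XOR 8 with 10: 8 XOR 10 = 2
Nim-value = 2

2


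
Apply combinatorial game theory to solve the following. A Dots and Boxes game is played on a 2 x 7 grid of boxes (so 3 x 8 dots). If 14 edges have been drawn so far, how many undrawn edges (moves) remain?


Grid: 2 x 7 boxes, i.e. 3 rows and 8 columns of dots.
Horizontal edges: (rows + 1) * cols = 3 * 7 = 21
Vertical edges: rows * (cols + 1) = 2 * 8 = 16
Total edges: 21 + 16 = 37
Edges drawn: 14
Remaining: 37 - 14 = 23

23


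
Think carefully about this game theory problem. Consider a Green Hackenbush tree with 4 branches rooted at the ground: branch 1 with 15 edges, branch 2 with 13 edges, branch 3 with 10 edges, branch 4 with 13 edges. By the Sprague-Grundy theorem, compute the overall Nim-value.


The tree has 4 branches from the ground vertex.
In Green Hackenbush, the Nim-value of a simple path of length k is k.
Branch 1: length 15, Nim-value = 15
Branch 2: length 13, Nim-value = 13
Branch 3: length 10, Nim-value = 10
Branch 4: length 13, Nim-value = 13
Total Nim-value = XOR of all branch values:
0 XOR 15 = 15
15 XOR 13 = 2
2 XOR 10 = 8
8 XOR 13 = 5
Nim-value of the tree = 5

5


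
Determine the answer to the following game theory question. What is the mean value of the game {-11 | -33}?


Game = {-11 | -33}, a switch {a | b} with numbers a > b.
Its thermograph has left wall a - t and right wall b + t, which meet at t = (a - b)/2, where both equal (a + b)/2. So the mast (mean value) is at (a + b)/2.
Mean = (-11 + (-33))/2 = -44/2 = -22

-22


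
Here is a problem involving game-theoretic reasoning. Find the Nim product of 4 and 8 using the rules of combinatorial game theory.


Nim multiplication is bilinear over XOR: (u XOR v) * w = (u*w) XOR (v*w).
So we split each operand into its bit components and XOR the pairwise Nim products.
4 = 4 (as XOR of powers of 2).
8 = 8 (as XOR of powers of 2).
Using the standard Nim-product table on single bits:
  2*2 = 3,   2*4 = 8,   2*8 = 12,
  4*4 = 6,   4*8 = 11,  8*8 = 13,
and  1*x = x (identity), k*l = l*k (commutative).
Pairwise Nim products:
  4 * 8 = 11
XOR them: 11 = 11.
Result: 4 * 8 = 11 (in Nim).

11


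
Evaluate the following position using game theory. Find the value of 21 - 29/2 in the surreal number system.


x = 21, y = 29/2
Converting to common denominator: 2
x = 42/2, y = 29/2
x - y = 21 - 29/2 = 13/2

13/2


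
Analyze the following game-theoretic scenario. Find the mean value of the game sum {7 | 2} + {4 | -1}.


G1 = {7 | 2}, G2 = {4 | -1}
Each is a switch {a | b} with numbers a > b; its mean value is (a + b)/2, and mean value is additive over game sums: m(G1 + G2) = m(G1) + m(G2).
Mean of G1 = (7 + (2))/2 = 9/2 = 9/2
Mean of G2 = (4 + (-1))/2 = 3/2 = 3/2
Mean of G1 + G2 = 9/2 + 3/2 = 6

6


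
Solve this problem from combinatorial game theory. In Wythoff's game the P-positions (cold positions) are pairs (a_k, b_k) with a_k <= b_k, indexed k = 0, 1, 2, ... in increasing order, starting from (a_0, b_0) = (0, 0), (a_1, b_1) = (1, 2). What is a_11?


By Wythoff's theorem, a_k = floor(k * phi) and b_k = floor(k * phi^2) = a_k + k, where phi = (1 + sqrt(5))/2 is the golden ratio.
phi = (1 + sqrt(5))/2 = 1.618034
k = 11
k * phi = 11 * 1.618034 = 17.798374
a_11 = floor(k * phi) = 17

17


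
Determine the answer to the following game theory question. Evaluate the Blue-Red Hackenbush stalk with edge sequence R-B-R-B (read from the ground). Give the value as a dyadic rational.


Edges (from ground): R-B-R-B
By Berlekamp's sign-expansion rule, a Blue-Red Hackenbush stalk has the value of the surreal number whose sign sequence is the edge sequence with B -> + and R -> -.
Sign sequence: -+-+
Trace the sign expansion in the surreal number tree, starting from 0:
Edge 1: R (sign -) -> bounds (-inf, 0), value = -1
Edge 2: B (sign +) -> bounds (-1, 0), value = -1/2
Edge 3: R (sign -) -> bounds (-1, -1/2), value = -3/4
Edge 4: B (sign +) -> bounds (-3/4, -1/2), value = -5/8
Game value = -5/8

-5/8


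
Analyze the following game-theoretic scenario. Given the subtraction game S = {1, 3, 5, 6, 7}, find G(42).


The subtraction set is S = {1, 3, 5, 6, 7}.
G(k) = mex{ G(k - s) : s in S, s <= k }. We compute iteratively: G(0) = 0.
G(1) = mex({0}) = 1
G(2) = mex({1}) = 0
G(3) = mex({0}) = 1
G(4) = mex({1}) = 0
G(5) = mex({0}) = 1
G(6) = mex({0, 1}) = 2
G(7) = mex({0, 1, 2}) = 3
G(8) = mex({0, 1, 3}) = 2
G(9) = mex({0, 1, 2}) = 3
G(10) = mex({0, 1, 3}) = 2
G(11) = mex({0, 1, 2}) = 3
G(12) = mex({1, 2, 3}) = 0
G(13) = mex({0, 2, 3}) = 1
G(14) = mex({1, 2, 3}) = 0
G(15) = mex({0, 2, 3}) = 1
G(16) = mex({1, 2, 3}) = 0
G(17) = mex({0, 2, 3}) = 1
G(18) = mex({0, 1, 3}) = 2
Observe that G(12)..G(18) = 0, 1, 0, 1, 0, 1, 2 repeats G(0)..G(6) = 0, 1, 0, 1, 0, 1, 2.
For k >= max(S) = 7, G(k) is determined by the previous 7 values G(k-7)..G(k-1); a window of 7 consecutive values has recurred shifted by 12, so by induction G(k + 12) = G(k) for all k >= 0: the sequence is periodic from the start with period 12.
One period: G(0..11) = 0, 1, 0, 1, 0, 1, 2, 3, 2, 3, 2, 3.
42 mod 12 = 6, so G(42) = G(6) = 2.

2


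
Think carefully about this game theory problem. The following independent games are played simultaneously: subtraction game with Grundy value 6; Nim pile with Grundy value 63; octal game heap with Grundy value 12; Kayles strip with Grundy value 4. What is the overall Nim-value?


By the Sprague-Grundy theorem, the Grundy value of a sum of games is the XOR of individual Grundy values.
subtraction game: Grundy value = 6. Running XOR: 0 XOR 6 = 6
Nim pile: Grundy value = 63. Running XOR: 6 XOR 63 = 57
octal game heap: Grundy value = 12. Running XOR: 57 XOR 12 = 53
Kayles strip: Grundy value = 4. Running XOR: 53 XOR 4 = 49
The combined Grundy value is 49.

49


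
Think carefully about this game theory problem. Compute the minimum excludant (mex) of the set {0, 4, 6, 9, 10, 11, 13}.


Set = {0, 4, 6, 9, 10, 11, 13}
0 is in the set.
1 is NOT in the set. This is the mex.
mex = 1

1


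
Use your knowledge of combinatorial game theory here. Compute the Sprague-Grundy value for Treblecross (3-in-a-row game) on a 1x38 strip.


Treblecross: place X on empty cells; 3-in-a-row wins.
Playing within two cells of an existing X lets the opponent win at once, so sensible play treats the cells i-2..i+2 around each X as dead. The player left with no safe cell loses, so this is a normal-play take-away game on strips of safe cells.
Placing X at cell i (0-indexed) of a strip of k safe cells leaves independent strips of sizes max(0, i-2) and max(0, k-i-3). Hence G(k) = mex{ G(max(0,i-2)) XOR G(max(0,k-i-3)) : 0 <= i < k }, with G(0) = 0.
G(1): splits (0,0):0^0=0 -> mex({0}) = 1
G(2): splits (0,0):0^0=0 -> mex({0}) = 1
G(3): splits (0,0):0^0=0 -> mex({0}) = 1
G(4): splits (0,1):0^1=1 (0,0):0^0=0 -> mex({0, 1}) = 2
G(5): splits (0,2):0^1=1 (0,1):0^1=1 (0,0):0^0=0 -> mex({0, 1}) = 2
G(6) = mex({1}) = 0
G(7) = mex({0, 1, 2}) = 3
G(8) = mex({0, 1, 2}) = 3
G(9) = mex({0, 2}) = 1
G(10) = mex({0, 2, 3}) = 1
G(11) = mex({0, 3}) = 1
G(12) = mex({1, 3}) = 0
G(13) = mex({0, 1, 2, 3}) = 4
G(14) = mex({0, 1, 2}) = 3
G(15) = mex({0, 1, 2}) = 3
G(16) = mex({0, 1, 2, 4}) = 3
G(17) = mex({0, 1, 3, 4}) = 2
G(18) = mex({0, 1, 3, 4}) = 2
G(19) = mex({0, 1, 3, 5}) = 2
G(20) = mex({0, 1, 2, 3, 5}) = 4
G(21) = mex({0, 1, 2, 3, 5}) = 4
G(22) = mex({1, 2, 6}) = 0
G(23) = mex({0, 1, 2, 3, 4, 6}) = 5
G(24) = mex({0, 1, 2, 3, 4}) = 5
G(25) = mex({0, 1, 3, 4, 7}) = 2
G(26) = mex({0, 1, 3, 4, 5, 7}) = 2
G(27) = mex({0, 1, 3, 5}) = 2
G(28) = mex({0, 1, 2, 5}) = 3
G(29) = mex({0, 1, 2, 4, 5, 6}) = 3
G(30) = mex({1, 2, 4, 6}) = 0
G(31) = mex({0, 1, 2, 3, 4, 6}) = 5
G(32) = mex({1, 2, 3, 4, 7}) = 0
G(33) = mex({0, 3, 7}) = 1
G(34) = mex({0, 2, 3, 5, 7}) = 1
G(35) = mex({0, 2, 3, 5, 6}) = 1
G(36) = mex({0, 1, 2, 5, 6}) = 3
G(37) = mex({0, 1, 2, 4, 5, 6}) = 3
G(38) = mex({0, 1, 2, 4}) = 3
Therefore G(38) = 3.

3


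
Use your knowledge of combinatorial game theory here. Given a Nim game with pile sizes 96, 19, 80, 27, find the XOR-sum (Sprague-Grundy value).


We need the XOR (exclusive or) of all pile sizes.
After XOR-ing pile 1 (size 96): 0 XOR 96 = 96
After XOR-ing pile 2 (size 19): 96 XOR 19 = 115
After XOR-ing pile 3 (size 80): 115 XOR 80 = 35
After XOR-ing pile 4 (size 27): 35 XOR 27 = 56
The Nim-value of this position is 56.

56


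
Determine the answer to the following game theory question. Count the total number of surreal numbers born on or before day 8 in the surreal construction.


Day 0: {|} = 0 is born. Count = 1.
Day n: the number of surreal numbers born by day n is 2^(n+1) - 1.
By day 0: 2^1 - 1 = 1
By day 1: 2^2 - 1 = 3
By day 2: 2^3 - 1 = 7
By day 3: 2^4 - 1 = 15
By day 4: 2^5 - 1 = 31
By day 5: 2^6 - 1 = 63
By day 6: 2^7 - 1 = 127
By day 7: 2^8 - 1 = 255
By day 8: 2^9 - 1 = 511
By day 8: 511 surreal numbers.

511


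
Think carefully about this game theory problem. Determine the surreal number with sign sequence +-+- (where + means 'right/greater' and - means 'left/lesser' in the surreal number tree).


Sign expansion: +-+-
Rule: track bounds (lo, hi), initially (-inf, +inf). On '+', the current value becomes lo and we move to the simplest number in (value, hi): value + 1 if hi = +inf, otherwise the midpoint (value + hi)/2. On '-', the current value becomes hi and we move to value - 1 if lo = -inf, otherwise the midpoint (lo + value)/2.
Start at 0.
Step 1: sign = +, move right. Bounds: (0, +inf). Value = 1
Step 2: sign = -, move left. Bounds: (0, 1). Value = 1/2
Step 3: sign = +, move right. Bounds: (1/2, 1). Value = 3/4
Step 4: sign = -, move left. Bounds: (1/2, 3/4). Value = 5/8
The surreal number with sign expansion +-+- is 5/8.

5/8


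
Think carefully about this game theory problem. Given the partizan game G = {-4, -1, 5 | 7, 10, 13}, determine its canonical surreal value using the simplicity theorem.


Left options: {-4, -1, 5}, max = 5
Right options: {7, 10, 13}, min = 7
All options are numbers and max(Left) < min(Right), so by the simplicity theorem the value is the simplest (earliest-born) number strictly between 5 and 7.
The only integer strictly between 5 and 7 is 6.
No non-integer in the interval can be simpler: if x is a non-integer in the interval, then floor(x) or ceil(x) also lies in the interval (the interval contains an integer), and both are proper prefixes of x's sign expansion, i.e. born earlier. So the game value is 6.
Game value = 6

6


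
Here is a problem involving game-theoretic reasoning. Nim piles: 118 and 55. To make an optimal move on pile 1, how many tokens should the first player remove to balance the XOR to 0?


Piles: 118 and 55
Current XOR: 118 XOR 55 = 65 (non-zero, so this is an N-position).
To make the XOR zero, we need to find a move that balances the piles.
For pile 1 (size 118): target = 118 XOR 65 = 55
We reduce pile 1 from 118 to 55.
Tokens removed: 118 - 55 = 63
Verification: 55 XOR 55 = 0

63


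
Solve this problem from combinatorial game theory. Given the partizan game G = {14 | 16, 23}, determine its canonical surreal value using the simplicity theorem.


Left options: {14}, max = 14
Right options: {16, 23}, min = 16
All options are numbers and max(Left) < min(Right), so by the simplicity theorem the value is the simplest (earliest-born) number strictly between 14 and 16.
The only integer strictly between 14 and 16 is 15.
No non-integer in the interval can be simpler: if x is a non-integer in the interval, then floor(x) or ceil(x) also lies in the interval (the interval contains an integer), and both are proper prefixes of x's sign expansion, i.e. born earlier. So the game value is 15.
Game value = 15

15


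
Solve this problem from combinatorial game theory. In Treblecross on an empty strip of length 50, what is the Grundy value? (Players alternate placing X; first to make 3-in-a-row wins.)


Treblecross: place X on empty cells; 3-in-a-row wins.
Playing within two cells of an existing X lets the opponent win at once, so sensible play treats the cells i-2..i+2 around each X as dead. The player left with no safe cell loses, so this is a normal-play take-away game on strips of safe cells.
Placing X at cell i (0-indexed) of a strip of k safe cells leaves independent strips of sizes max(0, i-2) and max(0, k-i-3). Hence G(k) = mex{ G(max(0,i-2)) XOR G(max(0,k-i-3)) : 0 <= i < k }, with G(0) = 0.
G(1): splits (0,0):0^0=0 -> mex({0}) = 1
G(2): splits (0,0):0^0=0 -> mex({0}) = 1
G(3): splits (0,0):0^0=0 -> mex({0}) = 1
G(4): splits (0,1):0^1=1 (0,0):0^0=0 -> mex({0, 1}) = 2
G(5): splits (0,2):0^1=1 (0,1):0^1=1 (0,0):0^0=0 -> mex({0, 1}) = 2
G(6) = mex({1}) = 0
G(7) = mex({0, 1, 2}) = 3
G(8) = mex({0, 1, 2}) = 3
G(9) = mex({0, 2}) = 1
G(10) = mex({0, 2, 3}) = 1
G(11) = mex({0, 3}) = 1
G(12) = mex({1, 3}) = 0
G(13) = mex({0, 1, 2, 3}) = 4
G(14) = mex({0, 1, 2}) = 3
G(15) = mex({0, 1, 2}) = 3
G(16) = mex({0, 1, 2, 4}) = 3
G(17) = mex({0, 1, 3, 4}) = 2
G(18) = mex({0, 1, 3, 4}) = 2
G(19) = mex({0, 1, 3, 5}) = 2
G(20) = mex({0, 1, 2, 3, 5}) = 4
G(21) = mex({0, 1, 2, 3, 5}) = 4
G(22) = mex({1, 2, 6}) = 0
G(23) = mex({0, 1, 2, 3, 4, 6}) = 5
G(24) = mex({0, 1, 2, 3, 4}) = 5
G(25) = mex({0, 1, 3, 4, 7}) = 2
G(26) = mex({0, 1, 3, 4, 5, 7}) = 2
G(27) = mex({0, 1, 3, 5}) = 2
G(28) = mex({0, 1, 2, 5}) = 3
G(29) = mex({0, 1, 2, 4, 5, 6}) = 3
G(30) = mex({1, 2, 4, 6}) = 0
G(31) = mex({0, 1, 2, 3, 4, 6}) = 5
G(32) = mex({1, 2, 3, 4, 7}) = 0
G(33) = mex({0, 3, 7}) = 1
G(34) = mex({0, 2, 3, 5, 7}) = 1
G(35) = mex({0, 2, 3, 5, 6}) = 1
G(36) = mex({0, 1, 2, 5, 6}) = 3
G(37) = mex({0, 1, 2, 4, 5, 6}) = 3
G(38) = mex({0, 1, 2, 4}) = 3
G(39) = mex({0, 1, 2, 3, 4, 7}) = 5
G(40) = mex({0, 1, 2, 3, 4, 5, 7}) = 6
G(41) = mex({0, 1, 2, 3, 5, 7}) = 4
G(42) = mex({0, 1, 2, 3, 5, 6, 7}) = 4
G(43) = mex({0, 2, 3, 5, 6}) = 1
G(44) = mex({1, 2, 3, 4, 5, 6}) = 0
G(45) = mex({0, 1, 2, 3, 4, 6, 7}) = 5
G(46) = mex({0, 1, 2, 3, 4, 7}) = 5
G(47) = mex({0, 1, 2, 3, 4, 5, 7}) = 6
G(48) = mex({0, 1, 2, 3, 4, 5, 7}) = 6
G(49) = mex({0, 1, 3, 4, 5, 7}) = 2
G(50) = mex({0, 1, 2, 3, 4, 5, 6}) = 7
Therefore G(50) = 7.

7


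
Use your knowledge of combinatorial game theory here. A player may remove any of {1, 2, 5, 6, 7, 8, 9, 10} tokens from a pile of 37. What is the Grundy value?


The subtraction set is S = {1, 2, 5, 6, 7, 8, 9, 10}.
G(k) = mex{ G(k - s) : s in S, s <= k }. We compute iteratively: G(0) = 0.
G(1) = mex({0}) = 1
G(2) = mex({0, 1}) = 2
G(3) = mex({1, 2}) = 0
G(4) = mex({0, 2}) = 1
G(5) = mex({0, 1}) = 2
G(6) = mex({0, 1, 2}) = 3
G(7) = mex({0, 1, 2, 3}) = 4
G(8) = mex({0, 1, 2, 3, 4}) = 5
G(9) = mex({0, 1, 2, 4, 5}) = 3
G(10) = mex({0, 1, 2, 3, 5}) = 4
G(11) = mex({0, 1, 2, 3, 4}) = 5
G(12) = mex({0, 1, 2, 3, 4, 5}) = 6
G(13) = mex({0, 1, 2, 3, 4, 5, 6}) = 7
G(14) = mex({1, 2, 3, 4, 5, 6, 7}) = 0
G(15) = mex({0, 2, 3, 4, 5, 7}) = 1
G(16) = mex({0, 1, 3, 4, 5}) = 2
G(17) = mex({1, 2, 3, 4, 5, 6}) = 0
G(18) = mex({0, 2, 3, 4, 5, 6, 7}) = 1
G(19) = mex({0, 1, 3, 4, 5, 6, 7}) = 2
G(20) = mex({0, 1, 2, 4, 5, 6, 7}) = 3
G(21) = mex({0, 1, 2, 3, 5, 6, 7}) = 4
G(22) = mex({0, 1, 2, 3, 4, 6, 7}) = 5
G(23) = mex({0, 1, 2, 4, 5, 7}) = 3
Observe that G(14)..G(23) = 0, 1, 2, 0, 1, 2, 3, 4, 5, 3 repeats G(0)..G(9) = 0, 1, 2, 0, 1, 2, 3, 4, 5, 3.
For k >= max(S) = 10, G(k) is determined by the previous 10 values G(k-10)..G(k-1); a window of 10 consecutive values has recurred shifted by 14, so by induction G(k + 14) = G(k) for all k >= 0: the sequence is periodic from the start with period 14.
One period: G(0..13) = 0, 1, 2, 0, 1, 2, 3, 4, 5, 3, 4, 5, 6, 7.
37 mod 14 = 9, so G(37) = G(9) = 3.

3


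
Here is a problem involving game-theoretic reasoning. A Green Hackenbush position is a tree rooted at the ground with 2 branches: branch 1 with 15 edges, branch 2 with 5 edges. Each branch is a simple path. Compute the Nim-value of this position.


The tree has 2 branches from the ground vertex.
In Green Hackenbush, the Nim-value of a simple path of length k is k.
Branch 1: length 15, Nim-value = 15
Branch 2: length 5, Nim-value = 5
Total Nim-value = XOR of all branch values:
0 XOR 15 = 15
15 XOR 5 = 10
Nim-value of the tree = 10

10


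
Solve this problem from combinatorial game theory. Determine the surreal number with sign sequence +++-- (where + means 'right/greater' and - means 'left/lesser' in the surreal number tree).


Sign expansion: +++--
Rule: track bounds (lo, hi), initially (-inf, +inf). On '+', the current value becomes lo and we move to the simplest number in (value, hi): value + 1 if hi = +inf, otherwise the midpoint (value + hi)/2. On '-', the current value becomes hi and we move to value - 1 if lo = -inf, otherwise the midpoint (lo + value)/2.
Start at 0.
Step 1: sign = +, move right. Bounds: (0, +inf). Value = 1
Step 2: sign = +, move right. Bounds: (1, +inf). Value = 2
Step 3: sign = +, move right. Bounds: (2, +inf). Value = 3
Step 4: sign = -, move left. Bounds: (2, 3). Value = 5/2
Step 5: sign = -, move left. Bounds: (2, 5/2). Value = 9/4
The surreal number with sign expansion +++-- is 9/4.

9/4


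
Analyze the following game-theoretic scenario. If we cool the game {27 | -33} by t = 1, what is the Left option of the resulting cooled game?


Original game: {27 | -33} (a switch {a | b} with a > b).
Cooling by t (for t below the temperature (a - b)/2 = 30) taxes each move by t: {a | b} cooled by t is {a - t | b + t}.
Cooling amount: t = 1
Cooled Left option: 27 - 1 = 26
Cooled Right option: -33 + 1 = -32
Cooled game: {26 | -32}
Left option = 26

26


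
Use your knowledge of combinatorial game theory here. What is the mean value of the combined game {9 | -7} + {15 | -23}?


G1 = {9 | -7}, G2 = {15 | -23}
Each is a switch {a | b} with numbers a > b; its mean value is (a + b)/2, and mean value is additive over game sums: m(G1 + G2) = m(G1) + m(G2).
Mean of G1 = (9 + (-7))/2 = 2/2 = 1
Mean of G2 = (15 + (-23))/2 = -8/2 = -4
Mean of G1 + G2 = 1 + -4 = -3

-3


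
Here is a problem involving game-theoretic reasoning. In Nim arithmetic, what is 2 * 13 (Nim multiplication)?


Nim multiplication is bilinear over XOR: (u XOR v) * w = (u*w) XOR (v*w).
So we split each operand into its bit components and XOR the pairwise Nim products.
2 = 2 (as XOR of powers of 2).
13 = 1 + 4 + 8 (as XOR of powers of 2).
Using the standard Nim-product table on single bits:
  2*2 = 3,   2*4 = 8,   2*8 = 12,
  4*4 = 6,   4*8 = 11,  8*8 = 13,
and  1*x = x (identity), k*l = l*k (commutative).
Pairwise Nim products:
  2 * 1 = 2
  2 * 4 = 8
  2 * 8 = 12
XOR them: 2 XOR 8 XOR 12 = 6.
Result: 2 * 13 = 6 (in Nim).

6


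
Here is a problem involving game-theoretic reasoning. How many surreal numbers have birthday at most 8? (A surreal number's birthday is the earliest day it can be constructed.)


Day 0: {|} = 0 is born. Count = 1.
Day n: the number of surreal numbers born by day n is 2^(n+1) - 1.
By day 0: 2^1 - 1 = 1
By day 1: 2^2 - 1 = 3
By day 2: 2^3 - 1 = 7
By day 3: 2^4 - 1 = 15
By day 4: 2^5 - 1 = 31
By day 5: 2^6 - 1 = 63
By day 6: 2^7 - 1 = 127
By day 7: 2^8 - 1 = 255
By day 8: 2^9 - 1 = 511
By day 8: 511 surreal numbers.

511


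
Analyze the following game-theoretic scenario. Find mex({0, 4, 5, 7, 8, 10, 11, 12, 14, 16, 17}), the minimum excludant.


Set = {0, 4, 5, 7, 8, 10, 11, 12, 14, 16, 17}
0 is in the set.
1 is NOT in the set. This is the mex.
mex = 1

1


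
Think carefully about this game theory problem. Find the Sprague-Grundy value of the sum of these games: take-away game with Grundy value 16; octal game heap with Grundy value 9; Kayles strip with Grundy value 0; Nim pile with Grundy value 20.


By the Sprague-Grundy theorem, the Grundy value of a sum of games is the XOR of individual Grundy values.
take-away game: Grundy value = 16. Running XOR: 0 XOR 16 = 16
octal game heap: Grundy value = 9. Running XOR: 16 XOR 9 = 25
Kayles strip: Grundy value = 0. Running XOR: 25 XOR 0 = 25
Nim pile: Grundy value = 20. Running XOR: 25 XOR 20 = 13
The combined Grundy value is 13.

13


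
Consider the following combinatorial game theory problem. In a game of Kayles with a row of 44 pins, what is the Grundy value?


Kayles: a move removes 1 or 2 adjacent pins from a contiguous row.
Removing pins from a row of k leaves two independent rows (a, b) with a + b = k - 1 (one pin) or a + b = k - 2 (two pins); an end removal gives a = 0.
By Sprague-Grundy, G(k) = mex{ G(a) XOR G(b) } over all these splits. G(0) = 0.
G(1): splits (0,0):0^0=0 -> mex({0}) = 1
G(2): splits (0,1):0^1=1 (0,0):0^0=0 -> mex({0, 1}) = 2
G(3): splits (0,2):0^2=2 (1,1):1^1=0 (0,1):0^1=1 -> mex({0, 1, 2}) = 3
G(4): splits (0,3):0^3=3 (1,2):1^2=3 (0,2):0^2=2 (1,1):1^1=0 -> mex({0, 2, 3}) = 1
G(5): splits (0,4):0^1=1 (1,3):1^3=2 (2,2):2^2=0 (0,3):0^3=3 (1,2):1^2=3 -> mex({0, 1, 2, 3}) = 4
G(6) = mex({0, 1, 2, 4}) = 3
G(7) = mex({0, 1, 3, 4, 5}) = 2
G(8) = mex({0, 2, 3, 5, 6}) = 1
G(9) = mex({0, 1, 2, 3, 6, 7}) = 4
G(10) = mex({0, 1, 3, 4, 5, 7}) = 2
G(11) = mex({0, 1, 2, 3, 4, 5}) = 6
G(12) = mex({0, 1, 2, 3, 5, 6, 7}) = 4
G(13) = mex({0, 2, 3, 4, 6, 7}) = 1
G(14) = mex({0, 1, 4, 5, 6, 7}) = 2
G(15) = mex({0, 1, 2, 3, 4, 5, 6}) = 7
G(16) = mex({0, 2, 3, 5, 6, 7}) = 1
G(17) = mex({0, 1, 2, 3, 5, 6, 7}) = 4
G(18) = mex({0, 1, 2, 4, 5, 6}) = 3
G(19) = mex({0, 1, 3, 4, 5, 7}) = 2
G(20) = mex({0, 2, 3, 4, 5, 6, 7}) = 1
G(21) = mex({0, 1, 2, 3, 5, 6, 7}) = 4
G(22) = mex({0, 1, 2, 3, 4, 5, 7}) = 6
G(23) = mex({0, 1, 2, 3, 4, 5, 6}) = 7
G(24) = mex({0, 1, 2, 3, 5, 6, 7}) = 4
G(25) = mex({0, 2, 3, 4, 6, 7}) = 1
G(26) = mex({0, 1, 3, 4, 5, 6, 7}) = 2
G(27) = mex({0, 1, 2, 3, 4, 5, 6, 7}) = 8
G(28) = mex({0, 1, 2, 3, 4, 6, 7, 8}) = 5
G(29) = mex({0, 1, 2, 3, 5, 6, 7, 8, 9}) = 4
G(30) = mex({0, 1, 2, 3, 4, 5, 6, 9, 10}) = 7
G(31) = mex({0, 1, 3, 4, 5, 7, 10, 11}) = 2
G(32) = mex({0, 2, 3, 4, 5, 6, 7, 9, 11}) = 1
G(33) = mex({0, 1, 2, 3, 4, 5, 6, 7, 9, 12}) = 8
G(34) = mex({0, 1, 2, 3, 4, 5, 7, 8, 11, 12}) = 6
G(35) = mex({0, 1, 2, 3, 4, 5, 6, 8, 9, 10, 11}) = 7
G(36) = mex({0, 1, 2, 3, 5, 6, 7, 9, 10}) = 4
G(37) = mex({0, 2, 3, 4, 6, 7, 9, 10, 11, 12}) = 1
G(38) = mex({0, 1, 3, 4, 5, 6, 7, 9, 10, 11, 12}) = 2
G(39) = mex({0, 1, 2, 4, 5, 6, 7, 9, 10, 12, 14}) = 3
G(40) = mex({0, 2, 3, 4, 6, 7, 11, 12, 14}) = 1
G(41) = mex({0, 1, 2, 3, 5, 6, 7, 9, 10, 11, 12}) = 4
G(42) = mex({0, 1, 2, 3, 4, 5, 6, 9, 10}) = 7
G(43) = mex({0, 1, 3, 4, 5, 7, 9, 10, 12, 15}) = 2
G(44) = mex({0, 2, 3, 4, 5, 6, 7, 9, 10, 12, 15}) = 1
Therefore G(44) = 1.

1


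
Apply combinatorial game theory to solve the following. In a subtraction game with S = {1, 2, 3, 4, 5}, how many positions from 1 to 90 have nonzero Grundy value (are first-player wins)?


Subtraction set S = {1, 2, 3, 4, 5}, so G(n) = n mod 6.
G(n) = 0 when n is a multiple of 6.
Multiples of 6 in [1, 90]: 15
N-positions (nonzero Grundy) = 90 - 15 = 75

75


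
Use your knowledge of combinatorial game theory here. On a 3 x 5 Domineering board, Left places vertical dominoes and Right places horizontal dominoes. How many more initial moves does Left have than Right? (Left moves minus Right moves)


Board is 3 x 5 (rows x cols).
Left (vertical) placements: (rows-1) * cols = 2 * 5 = 10
Right (horizontal) placements: rows * (cols-1) = 3 * 4 = 12
Advantage = Left - Right = 10 - 12 = -2

-2


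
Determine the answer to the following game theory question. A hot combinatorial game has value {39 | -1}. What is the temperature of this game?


The game is {39 | -1}, a switch {a | b} with numbers a > b.
Cooling {a | b} by t gives {a - t | b + t}, which stops being hot when a - t = b + t, i.e. at t = (a - b)/2. So the temperature of a switch is (a - b)/2.
Temperature = (Left option - Right option) / 2
= (39 - (-1)) / 2
= 40 / 2
= 20

20


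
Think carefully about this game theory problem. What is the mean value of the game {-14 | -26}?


Game = {-14 | -26}, a switch {a | b} with numbers a > b.
Its thermograph has left wall a - t and right wall b + t, which meet at t = (a - b)/2, where both equal (a + b)/2. So the mast (mean value) is at (a + b)/2.
Mean = (-14 + (-26))/2 = -40/2 = -20

-20


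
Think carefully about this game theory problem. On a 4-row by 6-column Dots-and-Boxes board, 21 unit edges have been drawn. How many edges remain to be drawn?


Grid: 4 x 6 boxes, i.e. 5 rows and 7 columns of dots.
Horizontal edges: (rows + 1) * cols = 5 * 6 = 30
Vertical edges: rows * (cols + 1) = 4 * 7 = 28
Total edges: 30 + 28 = 58
Edges drawn: 21
Remaining: 58 - 21 = 37

37


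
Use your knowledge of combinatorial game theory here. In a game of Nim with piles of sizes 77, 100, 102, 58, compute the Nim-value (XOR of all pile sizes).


We need the XOR (exclusive or) of all pile sizes.
After XOR-ing pile 1 (size 77): 0 XOR 77 = 77
After XOR-ing pile 2 (size 100): 77 XOR 100 = 41
After XOR-ing pile 3 (size 102): 41 XOR 102 = 79
After XOR-ing pile 4 (size 58): 79 XOR 58 = 117
The Nim-value of this position is 117.

117


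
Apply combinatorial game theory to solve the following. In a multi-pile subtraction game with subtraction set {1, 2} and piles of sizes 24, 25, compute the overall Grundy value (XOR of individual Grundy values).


Subtraction set: {1, 2}
For this subtraction set, G(n) = n mod 3 (period = max + 1 = 3).
Pile 1 (size 24): G(24) = 24 mod 3 = 0
Pile 2 (size 25): G(25) = 25 mod 3 = 1
Total Grundy value = XOR of all: 0 XOR 1 = 1

1


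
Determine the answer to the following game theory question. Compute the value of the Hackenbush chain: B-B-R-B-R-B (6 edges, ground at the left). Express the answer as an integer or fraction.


Edges (from ground): B-B-R-B-R-B
By Berlekamp's sign-expansion rule, a Blue-Red Hackenbush stalk has the value of the surreal number whose sign sequence is the edge sequence with B -> + and R -> -.
Sign sequence: ++-+-+
Trace the sign expansion in the surreal number tree, starting from 0:
Edge 1: B (sign +) -> bounds (0, +inf), value = 1
Edge 2: B (sign +) -> bounds (1, +inf), value = 2
Edge 3: R (sign -) -> bounds (1, 2), value = 3/2
Edge 4: B (sign +) -> bounds (3/2, 2), value = 7/4
Edge 5: R (sign -) -> bounds (3/2, 7/4), value = 13/8
Edge 6: B (sign +) -> bounds (13/8, 7/4), value = 27/16
Game value = 27/16

27/16


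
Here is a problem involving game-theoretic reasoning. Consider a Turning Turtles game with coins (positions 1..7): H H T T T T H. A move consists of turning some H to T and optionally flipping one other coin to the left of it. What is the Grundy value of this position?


Coins: H H T T T T H
Key fact: a single head at position k behaves exactly like a Nim heap of size k (turning it to T and optionally flipping a coin at j < k corresponds to moving the heap from k to j, or to 0), and heads combine as a disjunctive sum (two heads at the same place would cancel, matching j XOR j = 0). So the Nim-value is the XOR of the 1-indexed positions of the heads.
Face-up positions (1-indexed): [1, 2, 7]
XOR 0 with 1: 0 XOR 1 = 1
XOR 1 with 2: 1 XOR 2 = 3
XOR 3 with 7: 3 XOR 7 = 4
Nim-value = 4

4


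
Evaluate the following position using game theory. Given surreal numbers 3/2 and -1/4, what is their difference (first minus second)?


x = 3/2, y = -1/4
Converting to common denominator: 4
x = 6/4, y = -1/4
x - y = 3/2 - -1/4 = 7/4

7/4


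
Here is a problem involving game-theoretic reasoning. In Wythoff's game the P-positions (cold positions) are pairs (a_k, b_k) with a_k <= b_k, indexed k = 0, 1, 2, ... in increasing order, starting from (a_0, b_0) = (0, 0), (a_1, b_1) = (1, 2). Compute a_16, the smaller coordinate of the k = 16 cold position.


By Wythoff's theorem, a_k = floor(k * phi) and b_k = floor(k * phi^2) = a_k + k, where phi = (1 + sqrt(5))/2 is the golden ratio.
phi = (1 + sqrt(5))/2 = 1.618034
k = 16
k * phi = 16 * 1.618034 = 25.888544
a_16 = floor(k * phi) = 25

25


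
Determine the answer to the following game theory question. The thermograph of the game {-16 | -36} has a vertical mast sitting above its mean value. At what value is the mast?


Game = {-16 | -36}, a switch {a | b} with numbers a > b.
Its thermograph has left wall a - t and right wall b + t, which meet at t = (a - b)/2, where both equal (a + b)/2. So the mast (mean value) is at (a + b)/2.
Mean = (-16 + (-36))/2 = -52/2 = -26

-26


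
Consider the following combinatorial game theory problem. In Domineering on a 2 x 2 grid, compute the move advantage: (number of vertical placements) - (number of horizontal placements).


Board is 2 x 2 (rows x cols).
Left (vertical) placements: (rows-1) * cols = 1 * 2 = 2
Right (horizontal) placements: rows * (cols-1) = 2 * 1 = 2
Advantage = Left - Right = 2 - 2 = 0

0


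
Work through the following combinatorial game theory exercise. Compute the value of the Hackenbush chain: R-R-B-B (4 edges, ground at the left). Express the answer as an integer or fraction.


Edges (from ground): R-R-B-B
By Berlekamp's sign-expansion rule, a Blue-Red Hackenbush stalk has the value of the surreal number whose sign sequence is the edge sequence with B -> + and R -> -.
Sign sequence: --++
Trace the sign expansion in the surreal number tree, starting from 0:
Edge 1: R (sign -) -> bounds (-inf, 0), value = -1
Edge 2: R (sign -) -> bounds (-inf, -1), value = -2
Edge 3: B (sign +) -> bounds (-2, -1), value = -3/2
Edge 4: B (sign +) -> bounds (-3/2, -1), value = -5/4
Game value = -5/4

-5/4


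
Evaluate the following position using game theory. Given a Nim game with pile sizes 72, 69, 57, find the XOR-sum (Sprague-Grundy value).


We need the XOR (exclusive or) of all pile sizes.
After XOR-ing pile 1 (size 72): 0 XOR 72 = 72
After XOR-ing pile 2 (size 69): 72 XOR 69 = 13
After XOR-ing pile 3 (size 57): 13 XOR 57 = 52
The Nim-value of this position is 52.

52


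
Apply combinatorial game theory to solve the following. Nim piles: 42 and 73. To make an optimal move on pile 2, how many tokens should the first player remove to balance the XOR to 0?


Piles: 42 and 73
Current XOR: 42 XOR 73 = 99 (non-zero, so this is an N-position).
To make the XOR zero, we need to find a move that balances the piles.
For pile 2 (size 73): target = 73 XOR 99 = 42
We reduce pile 2 from 73 to 42.
Tokens removed: 73 - 42 = 31
Verification: 42 XOR 42 = 0

31


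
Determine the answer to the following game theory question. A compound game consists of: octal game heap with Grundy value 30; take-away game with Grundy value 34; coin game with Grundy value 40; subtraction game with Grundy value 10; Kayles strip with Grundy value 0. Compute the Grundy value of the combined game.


By the Sprague-Grundy theorem, the Grundy value of a sum of games is the XOR of individual Grundy values.
octal game heap: Grundy value = 30. Running XOR: 0 XOR 30 = 30
take-away game: Grundy value = 34. Running XOR: 30 XOR 34 = 60
coin game: Grundy value = 40. Running XOR: 60 XOR 40 = 20
subtraction game: Grundy value = 10. Running XOR: 20 XOR 10 = 30
Kayles strip: Grundy value = 0. Running XOR: 30 XOR 0 = 30
The combined Grundy value is 30.

30
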